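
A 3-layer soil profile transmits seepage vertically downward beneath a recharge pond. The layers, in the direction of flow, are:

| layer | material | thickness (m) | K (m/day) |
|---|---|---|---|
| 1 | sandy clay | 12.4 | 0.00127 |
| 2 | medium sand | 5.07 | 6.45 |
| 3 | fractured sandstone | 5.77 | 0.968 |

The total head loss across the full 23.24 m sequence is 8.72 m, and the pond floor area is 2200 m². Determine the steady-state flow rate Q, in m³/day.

1.96

Flow is perpendicular to layering, so the layers act in series and the equivalent K is the thickness-weighted harmonic mean.
Total thickness L = 12.4 + 5.07 + 5.77 = 23.24 m.
Σ(b_i/K_i) = 12.4/0.00127 + 5.07/6.45 + 5.77/0.968 = 9771 d.
K_eq = L / Σ(b_i/K_i) = 23.24 / 9771 = 0.002379 m/day.
Q = K_eq · A · (Δh/L) = 0.002379 × 2200 × (8.72/23.24) = 1.963 m³/day.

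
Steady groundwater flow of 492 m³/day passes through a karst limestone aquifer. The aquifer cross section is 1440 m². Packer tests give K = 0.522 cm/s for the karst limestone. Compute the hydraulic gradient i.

0.000758

Convert K: 0.522 cm/s × 864 = 451.0 m/day.
From Q = K·A·i, i = Q / (K·A) = 492 / (451.0 × 1440) = 0.0007576.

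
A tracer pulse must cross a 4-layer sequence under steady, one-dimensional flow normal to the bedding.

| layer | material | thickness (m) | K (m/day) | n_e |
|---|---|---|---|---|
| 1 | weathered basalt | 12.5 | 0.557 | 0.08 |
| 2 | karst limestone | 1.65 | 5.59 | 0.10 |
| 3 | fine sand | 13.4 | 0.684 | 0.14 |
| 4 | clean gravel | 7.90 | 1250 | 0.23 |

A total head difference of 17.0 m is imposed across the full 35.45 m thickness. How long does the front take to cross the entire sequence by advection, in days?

12.1

With flow normal to the layers, continuity requires the same specific discharge q through every layer.
Σ(b_i/K_i) = 12.5/0.557 + 1.65/5.59 + 13.4/0.684 + 7.90/1250 = 42.33 d.
q = Δh / Σ(b_i/K_i) = 17.0 / 42.33 = 0.4016 m/day.
In each layer the seepage velocity is v_i = q/n_i, so the layer transit time is t_i = b_i·n_i / q:
  layer 1 (weathered basalt): t_1 = 12.5 × 0.08 / 0.4016 = 2.490 d
  layer 2 (karst limestone): t_2 = 1.65 × 0.10 / 0.4016 = 0.4109 d
  layer 3 (fine sand): t_3 = 13.4 × 0.14 / 0.4016 = 4.672 d
  layer 4 (clean gravel): t_4 = 7.90 × 0.23 / 0.4016 = 4.525 d
Total t = Σ t_i = 12.10 days.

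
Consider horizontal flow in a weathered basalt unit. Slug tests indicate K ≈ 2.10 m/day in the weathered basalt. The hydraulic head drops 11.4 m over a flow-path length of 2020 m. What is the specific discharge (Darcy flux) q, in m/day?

0.0119

Hydraulic gradient i = Δh / L = 11.4 / 2020 = 0.005644.
Specific discharge q = K · i = 2.100 × 0.005644 = 0.01185 m/day.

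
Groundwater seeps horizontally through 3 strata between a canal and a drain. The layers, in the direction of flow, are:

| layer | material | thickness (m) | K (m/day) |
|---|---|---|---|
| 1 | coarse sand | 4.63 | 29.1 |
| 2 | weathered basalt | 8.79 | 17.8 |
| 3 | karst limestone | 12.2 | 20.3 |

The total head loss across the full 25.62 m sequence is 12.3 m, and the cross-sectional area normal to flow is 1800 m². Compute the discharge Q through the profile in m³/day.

17700

Flow is perpendicular to layering, so the layers act in series and the equivalent K is the thickness-weighted harmonic mean.
Total thickness L = 4.63 + 8.79 + 12.2 = 25.62 m.
Σ(b_i/K_i) = 4.63/29.1 + 8.79/17.8 + 12.2/20.3 = 1.254 d.
K_eq = L / Σ(b_i/K_i) = 25.62 / 1.254 = 20.43 m/day.
Q = K_eq · A · (Δh/L) = 20.43 × 1800 × (12.3/25.62) = 17657 m³/day.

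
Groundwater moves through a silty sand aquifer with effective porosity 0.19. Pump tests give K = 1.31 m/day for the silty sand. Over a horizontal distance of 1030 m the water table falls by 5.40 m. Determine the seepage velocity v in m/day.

Hydraulic gradient i = Δh / L = 5.40 / 1030 = 0.005243.
Darcy flux q = K · i = 1.310 × 0.005243 = 0.006868 m/day.
Seepage velocity v = q / n_e = 0.006868 / 0.19 = 0.03615 m/day.

0.0361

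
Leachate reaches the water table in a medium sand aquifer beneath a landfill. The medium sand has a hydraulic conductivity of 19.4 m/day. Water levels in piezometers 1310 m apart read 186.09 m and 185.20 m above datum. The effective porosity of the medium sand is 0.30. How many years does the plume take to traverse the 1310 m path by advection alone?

Hydraulic gradient i = (186.09 − 185.20) / 1310 = 0.89 / 1310 = 0.0006794.
Darcy flux q = K · i = 19.40 × 0.0006794 = 0.01318 m/day.
Seepage velocity v = q / n_e = 0.01318 / 0.30 = 0.04393 m/day.
Travel time t = L / v = 1310 / 0.04393 = 29818 days = 81.64 years.

81.6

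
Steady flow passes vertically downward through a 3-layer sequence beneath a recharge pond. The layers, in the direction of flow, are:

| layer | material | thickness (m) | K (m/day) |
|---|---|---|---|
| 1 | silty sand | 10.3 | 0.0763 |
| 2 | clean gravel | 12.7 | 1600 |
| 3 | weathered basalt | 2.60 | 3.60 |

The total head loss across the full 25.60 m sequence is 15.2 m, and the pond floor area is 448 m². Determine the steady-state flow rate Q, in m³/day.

Flow is perpendicular to layering, so the layers act in series and the equivalent K is the thickness-weighted harmonic mean.
Total thickness L = 10.3 + 12.7 + 2.60 = 25.60 m.
Σ(b_i/K_i) = 10.3/0.0763 + 12.7/1600 + 2.60/3.60 = 135.7 d.
K_eq = L / Σ(b_i/K_i) = 25.60 / 135.7 = 0.1886 m/day.
Q = K_eq · A · (Δh/L) = 0.1886 × 448 × (15.2/25.60) = 50.17 m³/day.

50.2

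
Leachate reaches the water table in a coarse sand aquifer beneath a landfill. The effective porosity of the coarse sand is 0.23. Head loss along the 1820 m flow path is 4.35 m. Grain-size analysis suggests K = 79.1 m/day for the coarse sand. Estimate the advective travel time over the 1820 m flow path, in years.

6.06

Hydraulic gradient i = Δh / L = 4.35 / 1820 = 0.002390.
Darcy flux q = K · i = 79.10 × 0.002390 = 0.1891 m/day.
Seepage velocity v = q / n_e = 0.1891 / 0.23 = 0.8220 m/day.
Travel time t = L / v = 1820 / 0.8220 = 2214 days = 6.062 years.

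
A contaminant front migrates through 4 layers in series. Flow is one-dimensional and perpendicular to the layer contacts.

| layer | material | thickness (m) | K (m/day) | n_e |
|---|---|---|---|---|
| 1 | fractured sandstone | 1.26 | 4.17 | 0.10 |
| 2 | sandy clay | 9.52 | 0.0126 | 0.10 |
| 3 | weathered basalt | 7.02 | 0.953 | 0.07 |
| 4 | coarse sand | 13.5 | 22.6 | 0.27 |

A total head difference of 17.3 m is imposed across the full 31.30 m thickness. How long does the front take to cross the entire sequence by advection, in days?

With flow normal to the layers, continuity requires the same specific discharge q through every layer.
Σ(b_i/K_i) = 1.26/4.17 + 9.52/0.0126 + 7.02/0.953 + 13.5/22.6 = 763.8 d.
q = Δh / Σ(b_i/K_i) = 17.3 / 763.8 = 0.02265 m/day.
In each layer the seepage velocity is v_i = q/n_i, so the layer transit time is t_i = b_i·n_i / q:
  layer 1 (fractured sandstone): t_1 = 1.26 × 0.10 / 0.02265 = 5.563 d
  layer 2 (sandy clay): t_2 = 9.52 × 0.10 / 0.02265 = 42.03 d
  layer 3 (weathered basalt): t_3 = 7.02 × 0.07 / 0.02265 = 21.70 d
  layer 4 (coarse sand): t_4 = 13.5 × 0.27 / 0.02265 = 160.9 d
Total t = Σ t_i = 230.2 days.

230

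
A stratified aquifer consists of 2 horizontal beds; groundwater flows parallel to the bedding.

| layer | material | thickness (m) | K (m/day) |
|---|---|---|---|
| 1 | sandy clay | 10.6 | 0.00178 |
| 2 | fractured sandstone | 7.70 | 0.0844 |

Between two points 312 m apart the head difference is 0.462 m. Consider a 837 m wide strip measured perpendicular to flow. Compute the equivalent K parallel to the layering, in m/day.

0.0365

Flow is parallel to layering, so each bed carries its own Darcy discharge and the transmissivities add.
Σ(K_i·b_i) = 0.00178×10.6 + 0.0844×7.70 = 0.6687 m²/day.
Total thickness b = 18.30 m, so K_eq = Σ(K_i·b_i)/b = 0.03654 m/day.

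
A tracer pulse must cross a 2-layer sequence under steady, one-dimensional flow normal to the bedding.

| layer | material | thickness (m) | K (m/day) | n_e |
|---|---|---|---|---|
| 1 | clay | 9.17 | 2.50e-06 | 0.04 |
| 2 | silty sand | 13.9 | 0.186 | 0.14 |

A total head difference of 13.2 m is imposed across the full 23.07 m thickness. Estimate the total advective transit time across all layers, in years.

1760

With flow normal to the layers, continuity requires the same specific discharge q through every layer.
Σ(b_i/K_i) = 9.17/2.50e-06 + 13.9/0.186 = 3.668e+06 d.
q = Δh / Σ(b_i/K_i) = 13.2 / 3.668e+06 = 3.599e-06 m/day.
In each layer the seepage velocity is v_i = q/n_i, so the layer transit time is t_i = b_i·n_i / q:
  layer 1 (clay): t_1 = 9.17 × 0.04 / 3.599e-06 = 1.019e+05 d
  layer 2 (silty sand): t_2 = 13.9 × 0.14 / 3.599e-06 = 5.408e+05 d
Total t = Σ t_i = 6.427e+05 days = 1760 years.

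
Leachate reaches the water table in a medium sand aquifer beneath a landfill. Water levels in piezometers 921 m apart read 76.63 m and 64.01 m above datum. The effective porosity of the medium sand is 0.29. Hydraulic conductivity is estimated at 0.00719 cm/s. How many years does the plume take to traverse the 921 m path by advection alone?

Convert K: 0.00719 cm/s × 864 = 6.212 m/day.
Hydraulic gradient i = (76.63 − 64.01) / 921 = 12.62 / 921 = 0.01370.
Darcy flux q = K · i = 6.212 × 0.01370 = 0.08512 m/day.
Seepage velocity v = q / n_e = 0.08512 / 0.29 = 0.2935 m/day.
Travel time t = L / v = 921 / 0.2935 = 3138 days = 8.591 years.

8.59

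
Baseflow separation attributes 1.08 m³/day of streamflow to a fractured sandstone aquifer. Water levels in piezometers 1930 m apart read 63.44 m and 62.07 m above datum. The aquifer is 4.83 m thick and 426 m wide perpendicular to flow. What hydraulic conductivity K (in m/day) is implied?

0.739

Cross-sectional area A = 426 × 4.83 = 2058 m².
Hydraulic gradient i = (63.44 − 62.07) / 1930 = 1.37 / 1930 = 0.0007098.
From Q = K·A·i, K = Q / (A·i) = 1.08 / (2058 × 0.0007098) = 0.7394 m/day.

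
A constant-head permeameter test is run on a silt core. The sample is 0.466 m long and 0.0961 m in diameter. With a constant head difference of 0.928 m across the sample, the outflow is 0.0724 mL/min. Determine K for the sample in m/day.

Cross-sectional area A = π·(d/2)² = π × (0.0961/2)² = 0.007253 m².
Convert discharge: 0.0724 mL/min = 1.207e-09 m³/s.
Darcy's law rearranged: K = Q·L / (A·Δh) = 1.207e-09 × 0.466 / (0.007253 × 0.928) = 8.354e-08 m/s = 0.007218 m/day.

0.00722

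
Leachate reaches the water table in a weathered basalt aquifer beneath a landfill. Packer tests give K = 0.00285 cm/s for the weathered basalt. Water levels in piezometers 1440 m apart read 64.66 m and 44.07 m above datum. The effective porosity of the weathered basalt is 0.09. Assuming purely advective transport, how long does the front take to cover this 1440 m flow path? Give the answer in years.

10.1

Convert K: 0.00285 cm/s × 864 = 2.462 m/day.
Hydraulic gradient i = (64.66 − 44.07) / 1440 = 20.59 / 1440 = 0.01430.
Darcy flux q = K · i = 2.462 × 0.01430 = 0.03521 m/day.
Seepage velocity v = q / n_e = 0.03521 / 0.09 = 0.3912 m/day.
Travel time t = L / v = 1440 / 0.3912 = 3681 days = 10.08 years.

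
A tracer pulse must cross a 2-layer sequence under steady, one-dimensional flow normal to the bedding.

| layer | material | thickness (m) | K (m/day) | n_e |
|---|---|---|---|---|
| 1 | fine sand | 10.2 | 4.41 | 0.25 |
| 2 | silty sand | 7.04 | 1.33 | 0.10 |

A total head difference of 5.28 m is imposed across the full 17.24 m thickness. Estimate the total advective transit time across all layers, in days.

With flow normal to the layers, continuity requires the same specific discharge q through every layer.
Σ(b_i/K_i) = 10.2/4.41 + 7.04/1.33 = 7.606 d.
q = Δh / Σ(b_i/K_i) = 5.28 / 7.606 = 0.6942 m/day.
In each layer the seepage velocity is v_i = q/n_i, so the layer transit time is t_i = b_i·n_i / q:
  layer 1 (fine sand): t_1 = 10.2 × 0.25 / 0.6942 = 3.673 d
  layer 2 (silty sand): t_2 = 7.04 × 0.10 / 0.6942 = 1.014 d
Total t = Σ t_i = 4.688 days.

4.69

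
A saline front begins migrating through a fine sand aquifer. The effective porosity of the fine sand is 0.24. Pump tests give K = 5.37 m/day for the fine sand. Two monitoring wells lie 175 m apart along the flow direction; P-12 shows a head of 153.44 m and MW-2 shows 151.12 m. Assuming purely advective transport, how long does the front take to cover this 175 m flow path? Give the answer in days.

Hydraulic gradient i = (153.44 − 151.12) / 175 = 2.32 / 175 = 0.01326.
Darcy flux q = K · i = 5.370 × 0.01326 = 0.07119 m/day.
Seepage velocity v = q / n_e = 0.07119 / 0.24 = 0.2966 m/day.
Travel time t = L / v = 175 / 0.2966 = 590.0 days.

590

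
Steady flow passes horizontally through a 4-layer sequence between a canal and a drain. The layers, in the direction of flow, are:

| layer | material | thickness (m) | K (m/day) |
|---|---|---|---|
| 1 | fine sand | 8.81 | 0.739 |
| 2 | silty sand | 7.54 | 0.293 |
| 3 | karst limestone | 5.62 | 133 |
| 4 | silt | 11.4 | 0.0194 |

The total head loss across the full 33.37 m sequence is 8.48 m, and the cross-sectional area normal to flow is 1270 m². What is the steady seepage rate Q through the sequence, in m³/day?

17.2

Flow is perpendicular to layering, so the layers act in series and the equivalent K is the thickness-weighted harmonic mean.
Total thickness L = 8.81 + 7.54 + 5.62 + 11.4 = 33.37 m.
Σ(b_i/K_i) = 8.81/0.739 + 7.54/0.293 + 5.62/133 + 11.4/0.0194 = 625.3 d.
K_eq = L / Σ(b_i/K_i) = 33.37 / 625.3 = 0.05336 m/day.
Q = K_eq · A · (Δh/L) = 0.05336 × 1270 × (8.48/33.37) = 17.22 m³/day.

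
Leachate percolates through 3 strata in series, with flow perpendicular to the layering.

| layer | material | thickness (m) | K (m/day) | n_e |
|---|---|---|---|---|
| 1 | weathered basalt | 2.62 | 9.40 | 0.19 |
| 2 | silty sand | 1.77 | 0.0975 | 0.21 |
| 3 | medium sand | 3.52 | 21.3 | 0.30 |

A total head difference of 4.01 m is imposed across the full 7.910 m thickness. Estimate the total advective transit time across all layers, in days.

With flow normal to the layers, continuity requires the same specific discharge q through every layer.
Σ(b_i/K_i) = 2.62/9.40 + 1.77/0.0975 + 3.52/21.3 = 18.60 d.
q = Δh / Σ(b_i/K_i) = 4.01 / 18.60 = 0.2156 m/day.
In each layer the seepage velocity is v_i = q/n_i, so the layer transit time is t_i = b_i·n_i / q:
  layer 1 (weathered basalt): t_1 = 2.62 × 0.19 / 0.2156 = 2.309 d
  layer 2 (silty sand): t_2 = 1.77 × 0.21 / 0.2156 = 1.724 d
  layer 3 (medium sand): t_3 = 3.52 × 0.30 / 0.2156 = 4.898 d
Total t = Σ t_i = 8.930 days.

8.93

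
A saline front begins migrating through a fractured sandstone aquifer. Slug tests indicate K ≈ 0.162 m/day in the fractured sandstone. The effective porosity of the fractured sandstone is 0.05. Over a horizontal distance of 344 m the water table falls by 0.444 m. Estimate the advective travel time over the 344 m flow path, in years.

Hydraulic gradient i = Δh / L = 0.444 / 344 = 0.001291.
Darcy flux q = K · i = 0.1620 × 0.001291 = 0.0002091 m/day.
Seepage velocity v = q / n_e = 0.0002091 / 0.05 = 0.004182 m/day.
Travel time t = L / v = 344 / 0.004182 = 82260 days = 225.2 years.

225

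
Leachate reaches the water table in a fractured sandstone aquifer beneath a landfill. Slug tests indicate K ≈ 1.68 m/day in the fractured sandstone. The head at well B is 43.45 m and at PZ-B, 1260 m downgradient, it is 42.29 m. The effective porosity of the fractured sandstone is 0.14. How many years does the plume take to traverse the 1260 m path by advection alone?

Hydraulic gradient i = (43.45 − 42.29) / 1260 = 1.16 / 1260 = 0.0009206.
Darcy flux q = K · i = 1.680 × 0.0009206 = 0.001547 m/day.
Seepage velocity v = q / n_e = 0.001547 / 0.14 = 0.01105 m/day.
Travel time t = L / v = 1260 / 0.01105 = 1.141e+05 days = 312.3 years.

312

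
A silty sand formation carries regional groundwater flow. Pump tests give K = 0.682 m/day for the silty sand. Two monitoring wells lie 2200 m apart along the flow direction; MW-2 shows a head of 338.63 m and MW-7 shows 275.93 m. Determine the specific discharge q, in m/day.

0.0194

Hydraulic gradient i = (338.63 − 275.93) / 2200 = 62.7 / 2200 = 0.02850.
Specific discharge q = K · i = 0.6820 × 0.02850 = 0.01944 m/day.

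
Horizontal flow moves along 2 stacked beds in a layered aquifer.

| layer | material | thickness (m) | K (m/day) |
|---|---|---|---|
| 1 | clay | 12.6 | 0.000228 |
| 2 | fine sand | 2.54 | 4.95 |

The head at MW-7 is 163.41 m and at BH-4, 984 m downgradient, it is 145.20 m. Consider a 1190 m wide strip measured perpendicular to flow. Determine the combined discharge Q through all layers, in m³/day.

277

Flow is parallel to layering, so each bed carries its own Darcy discharge and the transmissivities add.
Σ(K_i·b_i) = 0.000228×12.6 + 4.95×2.54 = 12.58 m²/day.
Hydraulic gradient i = (163.41 − 145.20) / 984 = 18.21 / 984 = 0.01851.
Q = Σ(K_i·b_i) · W · i = 12.58 × 1190 × 0.01851 = 276.9 m³/day.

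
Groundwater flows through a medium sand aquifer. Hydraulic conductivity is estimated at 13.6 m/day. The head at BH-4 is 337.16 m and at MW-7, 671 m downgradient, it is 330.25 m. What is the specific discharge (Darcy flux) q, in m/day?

0.140

Hydraulic gradient i = (337.16 − 330.25) / 671 = 6.91 / 671 = 0.01030.
Specific discharge q = K · i = 13.60 × 0.01030 = 0.1401 m/day.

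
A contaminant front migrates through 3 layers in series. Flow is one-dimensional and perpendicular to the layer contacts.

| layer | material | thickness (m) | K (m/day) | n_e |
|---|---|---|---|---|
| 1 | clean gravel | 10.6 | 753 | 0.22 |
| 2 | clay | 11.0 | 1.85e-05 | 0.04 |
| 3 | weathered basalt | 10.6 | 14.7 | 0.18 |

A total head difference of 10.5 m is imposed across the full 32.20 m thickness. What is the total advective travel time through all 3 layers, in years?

With flow normal to the layers, continuity requires the same specific discharge q through every layer.
Σ(b_i/K_i) = 10.6/753 + 11.0/1.85e-05 + 10.6/14.7 = 5.946e+05 d.
q = Δh / Σ(b_i/K_i) = 10.5 / 5.946e+05 = 1.766e-05 m/day.
In each layer the seepage velocity is v_i = q/n_i, so the layer transit time is t_i = b_i·n_i / q:
  layer 1 (clean gravel): t_1 = 10.6 × 0.22 / 1.766e-05 = 1.321e+05 d
  layer 2 (clay): t_2 = 11.0 × 0.04 / 1.766e-05 = 24916 d
  layer 3 (weathered basalt): t_3 = 10.6 × 0.18 / 1.766e-05 = 1.080e+05 d
Total t = Σ t_i = 2.650e+05 days = 725.6 years.

726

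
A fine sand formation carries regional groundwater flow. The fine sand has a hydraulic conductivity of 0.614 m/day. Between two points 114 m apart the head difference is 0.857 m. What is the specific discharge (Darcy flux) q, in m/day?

0.00462

Hydraulic gradient i = Δh / L = 0.857 / 114 = 0.007518.
Specific discharge q = K · i = 0.6140 × 0.007518 = 0.004616 m/day.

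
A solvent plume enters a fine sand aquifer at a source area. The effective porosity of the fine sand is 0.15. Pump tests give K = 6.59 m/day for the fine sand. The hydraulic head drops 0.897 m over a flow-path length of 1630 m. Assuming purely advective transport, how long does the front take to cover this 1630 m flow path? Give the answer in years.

185

Hydraulic gradient i = Δh / L = 0.897 / 1630 = 0.0005503.
Darcy flux q = K · i = 6.590 × 0.0005503 = 0.003627 m/day.
Seepage velocity v = q / n_e = 0.003627 / 0.15 = 0.02418 m/day.
Travel time t = L / v = 1630 / 0.02418 = 67420 days = 184.6 years.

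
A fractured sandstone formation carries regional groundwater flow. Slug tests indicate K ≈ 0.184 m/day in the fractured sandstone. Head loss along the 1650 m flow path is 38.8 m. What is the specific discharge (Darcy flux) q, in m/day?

0.00433

Hydraulic gradient i = Δh / L = 38.8 / 1650 = 0.02352.
Specific discharge q = K · i = 0.1840 × 0.02352 = 0.004327 m/day.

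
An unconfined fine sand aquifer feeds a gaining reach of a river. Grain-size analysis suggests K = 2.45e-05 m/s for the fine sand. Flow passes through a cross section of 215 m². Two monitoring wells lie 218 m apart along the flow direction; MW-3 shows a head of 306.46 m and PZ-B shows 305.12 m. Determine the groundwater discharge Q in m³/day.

2.80

Convert K: 2.45e-05 m/s × 86400 = 2.117 m/day.
Hydraulic gradient i = (306.46 − 305.12) / 218 = 1.34 / 218 = 0.006147.
Darcy's law: Q = K · A · i = 2.117 × 215.0 × 0.006147 = 2.797 m³/day.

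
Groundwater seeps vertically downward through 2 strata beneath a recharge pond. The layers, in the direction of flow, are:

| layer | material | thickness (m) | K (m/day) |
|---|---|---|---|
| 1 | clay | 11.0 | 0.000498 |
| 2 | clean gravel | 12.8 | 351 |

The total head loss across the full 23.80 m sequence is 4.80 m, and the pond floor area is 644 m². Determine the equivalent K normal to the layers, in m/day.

0.00108

Flow is perpendicular to layering, so the layers act in series and the equivalent K is the thickness-weighted harmonic mean.
Total thickness L = 11.0 + 12.8 = 23.80 m.
Σ(b_i/K_i) = 11.0/0.000498 + 12.8/351 = 22088 d.
K_eq = L / Σ(b_i/K_i) = 23.80 / 22088 = 0.001077 m/day.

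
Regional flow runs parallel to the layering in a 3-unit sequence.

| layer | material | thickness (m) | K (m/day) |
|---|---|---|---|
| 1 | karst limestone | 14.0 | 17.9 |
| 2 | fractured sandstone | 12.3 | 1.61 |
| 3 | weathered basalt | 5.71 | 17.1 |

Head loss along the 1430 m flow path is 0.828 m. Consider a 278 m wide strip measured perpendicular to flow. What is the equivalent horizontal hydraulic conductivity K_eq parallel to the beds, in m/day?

11.5

Flow is parallel to layering, so each bed carries its own Darcy discharge and the transmissivities add.
Σ(K_i·b_i) = 17.9×14.0 + 1.61×12.3 + 17.1×5.71 = 368.0 m²/day.
Total thickness b = 32.01 m, so K_eq = Σ(K_i·b_i)/b = 11.50 m/day.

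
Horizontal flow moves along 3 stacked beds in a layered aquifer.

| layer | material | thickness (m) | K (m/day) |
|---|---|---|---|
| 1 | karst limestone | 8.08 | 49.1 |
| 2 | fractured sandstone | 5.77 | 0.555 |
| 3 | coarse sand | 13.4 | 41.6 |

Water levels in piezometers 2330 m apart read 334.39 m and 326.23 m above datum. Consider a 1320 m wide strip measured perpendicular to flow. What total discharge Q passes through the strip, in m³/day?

4430

Flow is parallel to layering, so each bed carries its own Darcy discharge and the transmissivities add.
Σ(K_i·b_i) = 49.1×8.08 + 0.555×5.77 + 41.6×13.4 = 957.4 m²/day.
Hydraulic gradient i = (334.39 − 326.23) / 2330 = 8.16 / 2330 = 0.003502.
Q = Σ(K_i·b_i) · W · i = 957.4 × 1320 × 0.003502 = 4426 m³/day.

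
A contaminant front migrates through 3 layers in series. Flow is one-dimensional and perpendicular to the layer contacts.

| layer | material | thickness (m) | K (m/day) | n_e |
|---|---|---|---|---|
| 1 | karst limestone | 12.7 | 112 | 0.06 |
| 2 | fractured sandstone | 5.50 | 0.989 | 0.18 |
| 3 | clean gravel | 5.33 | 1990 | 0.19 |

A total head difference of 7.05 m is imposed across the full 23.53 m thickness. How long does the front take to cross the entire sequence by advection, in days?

2.23

With flow normal to the layers, continuity requires the same specific discharge q through every layer.
Σ(b_i/K_i) = 12.7/112 + 5.50/0.989 + 5.33/1990 = 5.677 d.
q = Δh / Σ(b_i/K_i) = 7.05 / 5.677 = 1.242 m/day.
In each layer the seepage velocity is v_i = q/n_i, so the layer transit time is t_i = b_i·n_i / q:
  layer 1 (karst limestone): t_1 = 12.7 × 0.06 / 1.242 = 0.6136 d
  layer 2 (fractured sandstone): t_2 = 5.50 × 0.18 / 1.242 = 0.7972 d
  layer 3 (clean gravel): t_3 = 5.33 × 0.19 / 1.242 = 0.8155 d
Total t = Σ t_i = 2.226 days.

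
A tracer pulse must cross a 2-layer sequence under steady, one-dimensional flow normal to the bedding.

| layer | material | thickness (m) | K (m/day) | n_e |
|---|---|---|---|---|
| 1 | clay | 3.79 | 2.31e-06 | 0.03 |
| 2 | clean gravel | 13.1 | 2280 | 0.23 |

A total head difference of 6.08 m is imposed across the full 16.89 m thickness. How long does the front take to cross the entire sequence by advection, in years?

With flow normal to the layers, continuity requires the same specific discharge q through every layer.
Σ(b_i/K_i) = 3.79/2.31e-06 + 13.1/2280 = 1.641e+06 d.
q = Δh / Σ(b_i/K_i) = 6.08 / 1.641e+06 = 3.706e-06 m/day.
In each layer the seepage velocity is v_i = q/n_i, so the layer transit time is t_i = b_i·n_i / q:
  layer 1 (clay): t_1 = 3.79 × 0.03 / 3.706e-06 = 30682 d
  layer 2 (clean gravel): t_2 = 13.1 × 0.23 / 3.706e-06 = 8.131e+05 d
Total t = Σ t_i = 8.437e+05 days = 2310 years.

2310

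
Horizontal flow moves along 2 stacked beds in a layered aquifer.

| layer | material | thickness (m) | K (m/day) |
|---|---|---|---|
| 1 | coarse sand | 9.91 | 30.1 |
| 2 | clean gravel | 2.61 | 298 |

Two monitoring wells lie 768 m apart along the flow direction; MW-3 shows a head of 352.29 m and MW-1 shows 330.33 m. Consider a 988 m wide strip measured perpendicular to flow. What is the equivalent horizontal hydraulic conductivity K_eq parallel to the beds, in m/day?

Flow is parallel to layering, so each bed carries its own Darcy discharge and the transmissivities add.
Σ(K_i·b_i) = 30.1×9.91 + 298×2.61 = 1076 m²/day.
Total thickness b = 12.52 m, so K_eq = Σ(K_i·b_i)/b = 85.95 m/day.

85.9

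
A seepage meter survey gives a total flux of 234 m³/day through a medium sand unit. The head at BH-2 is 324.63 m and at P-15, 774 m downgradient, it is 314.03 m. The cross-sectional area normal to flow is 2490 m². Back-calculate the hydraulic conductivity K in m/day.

Hydraulic gradient i = (324.63 − 314.03) / 774 = 10.6 / 774 = 0.01370.
From Q = K·A·i, K = Q / (A·i) = 234 / (2490 × 0.01370) = 6.862 m/day.

6.86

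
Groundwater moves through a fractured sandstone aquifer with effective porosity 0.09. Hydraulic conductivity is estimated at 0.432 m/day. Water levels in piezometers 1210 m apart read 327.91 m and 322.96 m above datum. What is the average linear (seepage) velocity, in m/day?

0.0196

Hydraulic gradient i = (327.91 − 322.96) / 1210 = 4.95 / 1210 = 0.004091.
Darcy flux q = K · i = 0.4320 × 0.004091 = 0.001767 m/day.
Seepage velocity v = q / n_e = 0.001767 / 0.09 = 0.01964 m/day.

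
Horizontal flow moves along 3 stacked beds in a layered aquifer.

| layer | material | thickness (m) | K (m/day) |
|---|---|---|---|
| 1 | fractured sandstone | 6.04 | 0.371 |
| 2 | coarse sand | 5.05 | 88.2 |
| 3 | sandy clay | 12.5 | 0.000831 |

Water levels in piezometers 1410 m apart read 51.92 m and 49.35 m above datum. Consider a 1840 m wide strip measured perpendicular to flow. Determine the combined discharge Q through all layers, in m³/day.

Flow is parallel to layering, so each bed carries its own Darcy discharge and the transmissivities add.
Σ(K_i·b_i) = 0.371×6.04 + 88.2×5.05 + 0.000831×12.5 = 447.7 m²/day.
Hydraulic gradient i = (51.92 − 49.35) / 1410 = 2.57 / 1410 = 0.001823.
Q = Σ(K_i·b_i) · W · i = 447.7 × 1840 × 0.001823 = 1501 m³/day.

1500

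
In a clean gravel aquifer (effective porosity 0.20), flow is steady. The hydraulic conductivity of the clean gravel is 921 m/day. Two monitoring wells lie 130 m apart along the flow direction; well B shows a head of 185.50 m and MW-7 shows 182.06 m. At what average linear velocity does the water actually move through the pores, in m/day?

122

Hydraulic gradient i = (185.50 − 182.06) / 130 = 3.44 / 130 = 0.02646.
Darcy flux q = K · i = 921.0 × 0.02646 = 24.37 m/day.
Seepage velocity v = q / n_e = 24.37 / 0.20 = 121.9 m/day.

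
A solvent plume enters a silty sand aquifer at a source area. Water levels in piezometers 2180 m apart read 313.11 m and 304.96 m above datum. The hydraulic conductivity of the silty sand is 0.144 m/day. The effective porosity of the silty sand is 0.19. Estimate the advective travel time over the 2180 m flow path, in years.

Hydraulic gradient i = (313.11 − 304.96) / 2180 = 8.15 / 2180 = 0.003739.
Darcy flux q = K · i = 0.1440 × 0.003739 = 0.0005383 m/day.
Seepage velocity v = q / n_e = 0.0005383 / 0.19 = 0.002833 m/day.
Travel time t = L / v = 2180 / 0.002833 = 7.694e+05 days = 2106 years.

2110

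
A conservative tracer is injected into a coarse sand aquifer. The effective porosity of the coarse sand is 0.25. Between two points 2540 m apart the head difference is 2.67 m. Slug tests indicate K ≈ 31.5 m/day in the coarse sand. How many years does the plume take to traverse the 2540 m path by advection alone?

52.5

Hydraulic gradient i = Δh / L = 2.67 / 2540 = 0.001051.
Darcy flux q = K · i = 31.50 × 0.001051 = 0.03311 m/day.
Seepage velocity v = q / n_e = 0.03311 / 0.25 = 0.1324 m/day.
Travel time t = L / v = 2540 / 0.1324 = 19177 days = 52.50 years.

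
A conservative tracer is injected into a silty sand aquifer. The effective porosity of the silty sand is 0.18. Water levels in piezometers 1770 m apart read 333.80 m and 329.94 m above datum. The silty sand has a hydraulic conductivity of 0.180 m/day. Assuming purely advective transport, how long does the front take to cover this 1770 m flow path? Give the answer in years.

Hydraulic gradient i = (333.80 − 329.94) / 1770 = 3.86 / 1770 = 0.002181.
Darcy flux q = K · i = 0.1800 × 0.002181 = 0.0003925 m/day.
Seepage velocity v = q / n_e = 0.0003925 / 0.18 = 0.002181 m/day.
Travel time t = L / v = 1770 / 0.002181 = 8.116e+05 days = 2222 years.

2220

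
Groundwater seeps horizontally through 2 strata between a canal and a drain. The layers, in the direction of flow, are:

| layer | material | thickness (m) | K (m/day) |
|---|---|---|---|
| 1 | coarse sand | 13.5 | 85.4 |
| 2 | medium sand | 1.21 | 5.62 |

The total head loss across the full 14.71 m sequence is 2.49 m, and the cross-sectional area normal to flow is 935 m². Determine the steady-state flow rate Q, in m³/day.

6240

Flow is perpendicular to layering, so the layers act in series and the equivalent K is the thickness-weighted harmonic mean.
Total thickness L = 13.5 + 1.21 = 14.71 m.
Σ(b_i/K_i) = 13.5/85.4 + 1.21/5.62 = 0.3734 d.
K_eq = L / Σ(b_i/K_i) = 14.71 / 0.3734 = 39.40 m/day.
Q = K_eq · A · (Δh/L) = 39.40 × 935 × (2.49/14.71) = 6235 m³/day.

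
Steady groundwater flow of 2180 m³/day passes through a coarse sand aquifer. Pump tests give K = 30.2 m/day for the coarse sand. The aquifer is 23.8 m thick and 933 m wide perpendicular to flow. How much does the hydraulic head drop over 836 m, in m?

Cross-sectional area A = 933 × 23.8 = 22205 m².
From Q = K·A·i, i = Q / (K·A) = 2180 / (30.20 × 22205) = 0.003251.
Head loss Δh = i · L = 0.003251 × 836 = 2.718 m.

2.72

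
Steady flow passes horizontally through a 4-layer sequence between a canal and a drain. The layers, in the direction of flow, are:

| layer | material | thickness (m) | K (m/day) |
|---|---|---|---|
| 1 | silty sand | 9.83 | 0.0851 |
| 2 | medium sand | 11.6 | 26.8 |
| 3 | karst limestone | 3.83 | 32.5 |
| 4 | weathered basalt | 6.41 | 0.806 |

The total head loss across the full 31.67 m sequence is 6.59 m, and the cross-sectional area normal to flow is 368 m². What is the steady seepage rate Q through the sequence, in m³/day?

Flow is perpendicular to layering, so the layers act in series and the equivalent K is the thickness-weighted harmonic mean.
Total thickness L = 9.83 + 11.6 + 3.83 + 6.41 = 31.67 m.
Σ(b_i/K_i) = 9.83/0.0851 + 11.6/26.8 + 3.83/32.5 + 6.41/0.806 = 124.0 d.
K_eq = L / Σ(b_i/K_i) = 31.67 / 124.0 = 0.2554 m/day.
Q = K_eq · A · (Δh/L) = 0.2554 × 368 × (6.59/31.67) = 19.56 m³/day.

19.6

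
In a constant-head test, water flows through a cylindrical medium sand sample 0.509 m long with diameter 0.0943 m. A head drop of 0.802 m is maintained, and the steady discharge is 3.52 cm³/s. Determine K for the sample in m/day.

Cross-sectional area A = π·(d/2)² = π × (0.0943/2)² = 0.006984 m².
Convert discharge: 3.52 cm³/s = 3.520e-06 m³/s.
Darcy's law rearranged: K = Q·L / (A·Δh) = 3.520e-06 × 0.509 / (0.006984 × 0.802) = 0.0003199 m/s = 27.64 m/day.

27.6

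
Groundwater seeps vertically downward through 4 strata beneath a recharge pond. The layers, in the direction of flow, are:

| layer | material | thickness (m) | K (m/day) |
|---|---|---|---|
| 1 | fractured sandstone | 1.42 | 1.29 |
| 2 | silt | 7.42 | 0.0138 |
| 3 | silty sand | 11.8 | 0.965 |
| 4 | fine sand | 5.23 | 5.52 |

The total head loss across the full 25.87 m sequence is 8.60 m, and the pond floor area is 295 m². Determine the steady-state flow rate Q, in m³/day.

Flow is perpendicular to layering, so the layers act in series and the equivalent K is the thickness-weighted harmonic mean.
Total thickness L = 1.42 + 7.42 + 11.8 + 5.23 = 25.87 m.
Σ(b_i/K_i) = 1.42/1.29 + 7.42/0.0138 + 11.8/0.965 + 5.23/5.52 = 552.0 d.
K_eq = L / Σ(b_i/K_i) = 25.87 / 552.0 = 0.04687 m/day.
Q = K_eq · A · (Δh/L) = 0.04687 × 295 × (8.60/25.87) = 4.596 m³/day.

4.60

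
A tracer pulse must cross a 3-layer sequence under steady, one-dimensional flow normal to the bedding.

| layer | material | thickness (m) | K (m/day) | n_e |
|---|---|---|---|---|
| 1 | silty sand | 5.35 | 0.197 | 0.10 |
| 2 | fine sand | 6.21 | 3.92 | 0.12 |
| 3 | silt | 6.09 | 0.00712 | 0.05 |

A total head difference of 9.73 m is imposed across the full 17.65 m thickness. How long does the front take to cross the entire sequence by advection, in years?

0.394

With flow normal to the layers, continuity requires the same specific discharge q through every layer.
Σ(b_i/K_i) = 5.35/0.197 + 6.21/3.92 + 6.09/0.00712 = 884.1 d.
q = Δh / Σ(b_i/K_i) = 9.73 / 884.1 = 0.01101 m/day.
In each layer the seepage velocity is v_i = q/n_i, so the layer transit time is t_i = b_i·n_i / q:
  layer 1 (silty sand): t_1 = 5.35 × 0.10 / 0.01101 = 48.61 d
  layer 2 (fine sand): t_2 = 6.21 × 0.12 / 0.01101 = 67.71 d
  layer 3 (silt): t_3 = 6.09 × 0.05 / 0.01101 = 27.67 d
Total t = Σ t_i = 144.0 days = 0.3942 years.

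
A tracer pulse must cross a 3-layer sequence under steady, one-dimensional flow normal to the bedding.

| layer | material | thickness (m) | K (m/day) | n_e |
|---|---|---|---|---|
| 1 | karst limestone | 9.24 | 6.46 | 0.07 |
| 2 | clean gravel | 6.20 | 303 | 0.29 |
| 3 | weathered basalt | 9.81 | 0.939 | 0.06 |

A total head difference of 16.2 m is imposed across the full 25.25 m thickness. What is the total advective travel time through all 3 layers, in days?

2.23

With flow normal to the layers, continuity requires the same specific discharge q through every layer.
Σ(b_i/K_i) = 9.24/6.46 + 6.20/303 + 9.81/0.939 = 11.90 d.
q = Δh / Σ(b_i/K_i) = 16.2 / 11.90 = 1.362 m/day.
In each layer the seepage velocity is v_i = q/n_i, so the layer transit time is t_i = b_i·n_i / q:
  layer 1 (karst limestone): t_1 = 9.24 × 0.07 / 1.362 = 0.4750 d
  layer 2 (clean gravel): t_2 = 6.20 × 0.29 / 1.362 = 1.321 d
  layer 3 (weathered basalt): t_3 = 9.81 × 0.06 / 1.362 = 0.4323 d
Total t = Σ t_i = 2.228 days.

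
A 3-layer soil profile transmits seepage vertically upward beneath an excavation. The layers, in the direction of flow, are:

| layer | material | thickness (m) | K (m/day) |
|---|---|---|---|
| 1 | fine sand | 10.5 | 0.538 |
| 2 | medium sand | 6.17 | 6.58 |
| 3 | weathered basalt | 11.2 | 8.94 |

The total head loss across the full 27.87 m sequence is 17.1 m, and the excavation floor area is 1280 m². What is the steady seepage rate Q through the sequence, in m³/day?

Flow is perpendicular to layering, so the layers act in series and the equivalent K is the thickness-weighted harmonic mean.
Total thickness L = 10.5 + 6.17 + 11.2 = 27.87 m.
Σ(b_i/K_i) = 10.5/0.538 + 6.17/6.58 + 11.2/8.94 = 21.71 d.
K_eq = L / Σ(b_i/K_i) = 27.87 / 21.71 = 1.284 m/day.
Q = K_eq · A · (Δh/L) = 1.284 × 1280 × (17.1/27.87) = 1008 m³/day.

1010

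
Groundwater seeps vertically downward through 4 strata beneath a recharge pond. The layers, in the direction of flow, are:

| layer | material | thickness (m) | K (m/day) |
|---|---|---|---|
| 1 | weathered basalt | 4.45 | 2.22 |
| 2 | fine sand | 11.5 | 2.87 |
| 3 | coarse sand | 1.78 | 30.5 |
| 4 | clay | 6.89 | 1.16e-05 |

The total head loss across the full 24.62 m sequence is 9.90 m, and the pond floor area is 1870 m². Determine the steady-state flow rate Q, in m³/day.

0.0312

Flow is perpendicular to layering, so the layers act in series and the equivalent K is the thickness-weighted harmonic mean.
Total thickness L = 4.45 + 11.5 + 1.78 + 6.89 = 24.62 m.
Σ(b_i/K_i) = 4.45/2.22 + 11.5/2.87 + 1.78/30.5 + 6.89/1.16e-05 = 5.940e+05 d.
K_eq = L / Σ(b_i/K_i) = 24.62 / 5.940e+05 = 4.145e-05 m/day.
Q = K_eq · A · (Δh/L) = 4.145e-05 × 1870 × (9.90/24.62) = 0.03117 m³/day.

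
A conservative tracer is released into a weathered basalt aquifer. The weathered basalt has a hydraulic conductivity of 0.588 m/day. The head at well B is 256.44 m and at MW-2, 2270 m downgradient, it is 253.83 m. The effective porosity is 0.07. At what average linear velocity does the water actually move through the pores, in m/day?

0.00966

Hydraulic gradient i = (256.44 − 253.83) / 2270 = 2.61 / 2270 = 0.001150.
Darcy flux q = K · i = 0.5880 × 0.001150 = 0.0006761 m/day.
Seepage velocity v = q / n_e = 0.0006761 / 0.07 = 0.009658 m/day.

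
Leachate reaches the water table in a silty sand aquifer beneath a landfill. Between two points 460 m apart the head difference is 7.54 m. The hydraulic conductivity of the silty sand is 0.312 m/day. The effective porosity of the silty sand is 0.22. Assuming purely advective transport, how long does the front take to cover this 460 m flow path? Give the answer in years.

54.2

Hydraulic gradient i = Δh / L = 7.54 / 460 = 0.01639.
Darcy flux q = K · i = 0.3120 × 0.01639 = 0.005114 m/day.
Seepage velocity v = q / n_e = 0.005114 / 0.22 = 0.02325 m/day.
Travel time t = L / v = 460 / 0.02325 = 19788 days = 54.18 years.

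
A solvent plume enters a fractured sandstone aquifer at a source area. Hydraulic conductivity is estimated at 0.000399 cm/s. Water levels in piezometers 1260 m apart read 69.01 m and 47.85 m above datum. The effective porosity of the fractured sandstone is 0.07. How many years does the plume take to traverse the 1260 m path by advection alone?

Convert K: 0.000399 cm/s × 864 = 0.3447 m/day.
Hydraulic gradient i = (69.01 − 47.85) / 1260 = 21.16 / 1260 = 0.01679.
Darcy flux q = K · i = 0.3447 × 0.01679 = 0.005789 m/day.
Seepage velocity v = q / n_e = 0.005789 / 0.07 = 0.08271 m/day.
Travel time t = L / v = 1260 / 0.08271 = 15235 days = 41.71 years.

41.7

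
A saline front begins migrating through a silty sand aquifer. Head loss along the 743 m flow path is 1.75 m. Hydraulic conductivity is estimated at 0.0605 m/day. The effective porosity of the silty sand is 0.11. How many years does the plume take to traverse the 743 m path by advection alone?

1570

Hydraulic gradient i = Δh / L = 1.75 / 743 = 0.002355.
Darcy flux q = K · i = 0.06050 × 0.002355 = 0.0001425 m/day.
Seepage velocity v = q / n_e = 0.0001425 / 0.11 = 0.001295 m/day.
Travel time t = L / v = 743 / 0.001295 = 5.736e+05 days = 1570 years.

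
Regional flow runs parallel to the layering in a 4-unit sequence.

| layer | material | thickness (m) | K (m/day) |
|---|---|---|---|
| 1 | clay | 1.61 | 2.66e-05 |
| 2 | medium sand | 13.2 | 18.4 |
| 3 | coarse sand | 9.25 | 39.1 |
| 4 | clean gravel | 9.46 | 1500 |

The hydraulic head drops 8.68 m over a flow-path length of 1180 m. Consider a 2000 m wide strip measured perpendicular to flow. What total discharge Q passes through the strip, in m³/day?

218000

Flow is parallel to layering, so each bed carries its own Darcy discharge and the transmissivities add.
Σ(K_i·b_i) = 2.66e-05×1.61 + 18.4×13.2 + 39.1×9.25 + 1500×9.46 = 14795 m²/day.
Hydraulic gradient i = Δh / L = 8.68 / 1180 = 0.007356.
Q = Σ(K_i·b_i) · W · i = 14795 × 2000 × 0.007356 = 2.177e+05 m³/day.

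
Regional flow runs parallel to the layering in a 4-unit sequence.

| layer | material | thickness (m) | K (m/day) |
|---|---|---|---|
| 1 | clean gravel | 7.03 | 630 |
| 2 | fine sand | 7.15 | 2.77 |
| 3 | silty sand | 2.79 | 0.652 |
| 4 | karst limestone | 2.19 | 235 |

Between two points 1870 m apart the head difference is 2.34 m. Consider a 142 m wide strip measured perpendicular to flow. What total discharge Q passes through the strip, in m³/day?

Flow is parallel to layering, so each bed carries its own Darcy discharge and the transmissivities add.
Σ(K_i·b_i) = 630×7.03 + 2.77×7.15 + 0.652×2.79 + 235×2.19 = 4965 m²/day.
Hydraulic gradient i = Δh / L = 2.34 / 1870 = 0.001251.
Q = Σ(K_i·b_i) · W · i = 4965 × 142 × 0.001251 = 882.3 m³/day.

882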